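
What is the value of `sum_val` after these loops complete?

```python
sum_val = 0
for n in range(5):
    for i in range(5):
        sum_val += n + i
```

Sum of all n+i for n,i in 5x5
`sum_val` takes the values: 0 → 1 → 3 → 6 → 10 → 11 → 13 → 16 → 20 → 25 → 27 → 30 → 34 → 39 → 45 → 48 → 52 → 57 → 63 → 70 → 74 → 79 → 85 → 92 → 100

Answer: 100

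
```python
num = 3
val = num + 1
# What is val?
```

Trace:
`num = 3` → num = 3
`val = num + 1` → val = 4
So val = 4

Answer: 4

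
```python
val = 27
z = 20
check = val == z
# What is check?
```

Trace:
`val = 27` → val = 27
`z = 20` → z = 20
`check = val == z` → check = False
So check = False

Answer: False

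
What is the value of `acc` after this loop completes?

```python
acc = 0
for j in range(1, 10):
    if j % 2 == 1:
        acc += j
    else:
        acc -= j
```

Add odd, subtract even
`acc` takes the values: 0 → 1 → -1 → 2 → -2 → 3 → -3 → 4 → -4 → 5

Answer: 5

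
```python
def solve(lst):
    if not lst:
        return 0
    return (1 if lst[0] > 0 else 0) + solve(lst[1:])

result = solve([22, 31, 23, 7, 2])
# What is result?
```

Count of positive elements in [22, 31, 23, 7, 2] = 5

Answer: 5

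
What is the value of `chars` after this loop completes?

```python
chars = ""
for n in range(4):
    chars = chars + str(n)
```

Concatenate digits 0 to 3
`chars` takes the values: "" → "0" → "01" → "012" → "0123"

Answer: "0123"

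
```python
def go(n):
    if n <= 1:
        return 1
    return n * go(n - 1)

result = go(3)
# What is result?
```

go(3) = 3 * 2 * 1 = 6

Answer: 6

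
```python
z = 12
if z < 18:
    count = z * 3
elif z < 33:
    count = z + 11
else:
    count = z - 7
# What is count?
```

Trace:
`z = 12` → z = 12
`if z < 18: ...` → z < 18 is True → count = 36
So count = 36

Answer: 36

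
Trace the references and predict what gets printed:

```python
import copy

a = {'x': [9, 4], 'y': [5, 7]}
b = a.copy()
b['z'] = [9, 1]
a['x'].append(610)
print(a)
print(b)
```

Key concept: shallow copy of dict with mutable values.
Step by step:
`a = {'x': [9, 4], 'y': [5, 7]}` → a = {'x': [9, 4], 'y': [5, 7]}
`b = a.copy()` → b = {'x': [9, 4], 'y': [5, 7]}
`b['z'] = [9, 1]` → b = {'x': [9, 4], 'y': [5, 7], 'z': [9, 1]}
`a['x'].append(610)` → a = {'x': [9, 4, 610], 'y': [5, 7]}; b = {'x': [9, 4, 610], 'y': [5, 7], 'z': [9, 1]}
`print(a)` → prints {'x': [9, 4, 610], 'y': [5, 7]}
`print(b)` → prints {'x': [9, 4, 610], 'y': [5, 7], 'z': [9, 1]}

Answer:
{'x': [9, 4, 610], 'y': [5, 7]}
{'x': [9, 4, 610], 'y': [5, 7], 'z': [9, 1]}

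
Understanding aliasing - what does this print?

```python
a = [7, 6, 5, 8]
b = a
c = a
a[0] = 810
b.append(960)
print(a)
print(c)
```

Key concept: multiple aliases.
Step by step:
`a = [7, 6, 5, 8]` → a = [7, 6, 5, 8]
`b = a` → b = [7, 6, 5, 8] (same object as a)
`c = a` → c = [7, 6, 5, 8] (same object as a, b)
`a[0] = 810` → a = [810, 6, 5, 8] (same object as b, c); b = [810, 6, 5, 8] (same object as a, c); c = [810, 6, 5, 8] (same object as a, b)
`b.append(960)` → a = [810, 6, 5, 8, 960] (same object as b, c); b = [810, 6, 5, 8, 960] (same object as a, c); c = [810, 6, 5, 8, 960] (same object as a, b)
`print(a)` → prints [810, 6, 5, 8, 960]
`print(c)` → prints [810, 6, 5, 8, 960]

Answer:
[810, 6, 5, 8, 960]
[810, 6, 5, 8, 960]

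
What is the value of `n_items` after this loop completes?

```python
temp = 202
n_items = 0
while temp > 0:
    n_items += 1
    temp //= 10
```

Count digits by repeated division by 10
`n_items` takes the values: 0 → 1 → 2 → 3

Answer: 3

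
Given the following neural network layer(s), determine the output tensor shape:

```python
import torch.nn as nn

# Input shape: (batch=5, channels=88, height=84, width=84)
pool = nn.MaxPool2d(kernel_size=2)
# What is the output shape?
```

Input: (5, 88, 84, 84) -> Output: (5, 88, 42, 42)

Answer: (5, 88, 42, 42)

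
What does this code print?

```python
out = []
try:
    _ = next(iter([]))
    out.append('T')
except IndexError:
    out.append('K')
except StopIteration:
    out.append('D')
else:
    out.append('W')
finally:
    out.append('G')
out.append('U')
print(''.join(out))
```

Execution trace: 'D' (except StopIteration) → 'G' (finally) → 'U' (after the try/except). Output: DGU

Answer: DGU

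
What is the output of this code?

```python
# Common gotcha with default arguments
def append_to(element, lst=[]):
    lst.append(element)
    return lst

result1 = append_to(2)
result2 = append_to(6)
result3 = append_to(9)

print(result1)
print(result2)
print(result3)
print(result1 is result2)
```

Key concept: mutable default argument gotcha.
Step by step:
`result1 = append_to(2)` → result1 = [2]
`result2 = append_to(6)` → result1 = [2, 6] (same object as result2); result2 = [2, 6] (same object as result1)
`result3 = append_to(9)` → result1 = [2, 6, 9] (same object as result2, result3); result2 = [2, 6, 9] (same object as result1, result3); result3 = [2, 6, 9] (same object as result1, result2)
`print(result1)` → prints [2, 6, 9]
`print(result2)` → prints [2, 6, 9]
`print(result3)` → prints [2, 6, 9]
`print(result1 is result2)` → prints True

Answer:
[2, 6, 9]
[2, 6, 9]
[2, 6, 9]
True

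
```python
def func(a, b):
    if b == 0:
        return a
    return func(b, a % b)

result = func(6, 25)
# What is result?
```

func(6, 25) -> func(25, 6) -> func(6, 1) -> func(1, 0) -> 1

Answer: 1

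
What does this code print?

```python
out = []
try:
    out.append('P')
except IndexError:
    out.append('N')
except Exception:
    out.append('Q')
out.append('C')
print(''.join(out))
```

Execution trace: 'P' (try body, no exception) → 'C' (after the try/except). Output: PC

Answer: PC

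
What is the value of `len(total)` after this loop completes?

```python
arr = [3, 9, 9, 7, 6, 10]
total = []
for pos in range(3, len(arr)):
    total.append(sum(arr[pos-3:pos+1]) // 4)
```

Number of 4-element averages
`total` takes the values: [] → [7] → [7, 7] → [7, 7, 8]
So `len(total)` = 3

Answer: 3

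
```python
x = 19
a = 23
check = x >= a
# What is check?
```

Trace:
`x = 19` → x = 19
`a = 23` → a = 23
`check = x >= a` → check = False
So check = False

Answer: False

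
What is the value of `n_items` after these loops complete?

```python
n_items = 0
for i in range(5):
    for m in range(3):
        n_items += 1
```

5 * 3 = 15
`n_items` takes the values: 0 → 1 → 2 → 3 → 4 → 5 → 6 → 7 → 8 → 9 → 10 → 11 → 12 → 13 → 14 → 15

Answer: 15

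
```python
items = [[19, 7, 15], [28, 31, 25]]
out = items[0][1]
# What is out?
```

Trace:
`items = [[19, 7, 15], [28, 31, 25]]` → items = [[19, 7, 15], [28, 31, 25]]
`out = items[0][1]` → out = 7
So out = 7

Answer: 7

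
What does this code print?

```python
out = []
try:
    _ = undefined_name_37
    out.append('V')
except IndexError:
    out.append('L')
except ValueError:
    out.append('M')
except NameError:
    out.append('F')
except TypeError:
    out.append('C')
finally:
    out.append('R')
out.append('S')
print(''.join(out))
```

Execution trace: 'F' (except NameError) → 'R' (finally) → 'S' (after the try/except). Output: FRS

Answer: FRS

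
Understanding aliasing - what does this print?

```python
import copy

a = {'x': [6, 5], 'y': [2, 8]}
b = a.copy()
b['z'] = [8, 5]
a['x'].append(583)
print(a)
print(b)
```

Key concept: shallow copy of dict with mutable values.
Step by step:
`a = {'x': [6, 5], 'y': [2, 8]}` → a = {'x': [6, 5], 'y': [2, 8]}
`b = a.copy()` → b = {'x': [6, 5], 'y': [2, 8]}
`b['z'] = [8, 5]` → b = {'x': [6, 5], 'y': [2, 8], 'z': [8, 5]}
`a['x'].append(583)` → a = {'x': [6, 5, 583], 'y': [2, 8]}; b = {'x': [6, 5, 583], 'y': [2, 8], 'z': [8, 5]}
`print(a)` → prints {'x': [6, 5, 583], 'y': [2, 8]}
`print(b)` → prints {'x': [6, 5, 583], 'y': [2, 8], 'z': [8, 5]}

Answer:
{'x': [6, 5, 583], 'y': [2, 8]}
{'x': [6, 5, 583], 'y': [2, 8], 'z': [8, 5]}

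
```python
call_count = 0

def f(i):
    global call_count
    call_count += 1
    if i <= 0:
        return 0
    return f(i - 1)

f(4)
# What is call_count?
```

Linear recursion stepping by 1: 5 calls from i=4 down to ≤0.

Answer: 5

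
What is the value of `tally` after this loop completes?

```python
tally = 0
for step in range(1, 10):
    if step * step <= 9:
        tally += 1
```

Count numbers where step² ≤ 9
`tally` takes the values: 0 → 1 → 2 → 3

Answer: 3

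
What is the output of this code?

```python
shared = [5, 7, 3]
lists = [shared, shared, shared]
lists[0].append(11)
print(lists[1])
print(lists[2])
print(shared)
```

Key concept: list of same reference.
Step by step:
`shared = [5, 7, 3]` → shared = [5, 7, 3]
`lists = [shared, shared, shared]` → lists = [[5, 7, 3], [5, 7, 3], [5, 7, 3]]
`lists[0].append(11)` → shared = [5, 7, 3, 11]; lists = [[5, 7, 3, 11], [5, 7, 3, 11], [5, 7, 3, 11]]
`print(lists[1])` → prints [5, 7, 3, 11]
`print(lists[2])` → prints [5, 7, 3, 11]
`print(shared)` → prints [5, 7, 3, 11]

Answer:
[5, 7, 3, 11]
[5, 7, 3, 11]
[5, 7, 3, 11]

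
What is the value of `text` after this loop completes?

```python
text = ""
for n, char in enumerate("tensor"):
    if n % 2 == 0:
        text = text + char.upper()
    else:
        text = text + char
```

Uppercase even positions in 'tensor'
`text` takes the values: "" → "T" → "Te" → "TeN" → "TeNs" → "TeNsO" → "TeNsOr"

Answer: "TeNsOr"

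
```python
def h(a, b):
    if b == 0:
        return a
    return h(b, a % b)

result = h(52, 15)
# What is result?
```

h(52, 15) -> h(15, 7) -> h(7, 1) -> h(1, 0) -> 1

Answer: 1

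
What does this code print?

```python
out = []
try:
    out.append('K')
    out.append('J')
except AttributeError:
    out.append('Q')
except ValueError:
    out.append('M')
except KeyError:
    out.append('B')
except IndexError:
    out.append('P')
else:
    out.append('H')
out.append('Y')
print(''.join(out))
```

Execution trace: 'K' (try body) → 'J' (try body, no exception) → 'H' (else) → 'Y' (after the try/except). Output: KJHY

Answer: KJHY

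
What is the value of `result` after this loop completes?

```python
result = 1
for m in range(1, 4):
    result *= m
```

3! = 6
`result` takes the values: 1 → 2 → 6

Answer: 6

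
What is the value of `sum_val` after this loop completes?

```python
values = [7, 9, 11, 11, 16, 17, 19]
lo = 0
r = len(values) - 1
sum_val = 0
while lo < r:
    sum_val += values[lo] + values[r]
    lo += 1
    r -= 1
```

Sum of pairs from ends
`sum_val` takes the values: 0 → 26 → 52 → 79

Answer: 79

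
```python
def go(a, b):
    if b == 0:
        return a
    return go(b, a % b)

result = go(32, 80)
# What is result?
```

go(32, 80) -> go(80, 32) -> go(32, 16) -> go(16, 0) -> 16

Answer: 16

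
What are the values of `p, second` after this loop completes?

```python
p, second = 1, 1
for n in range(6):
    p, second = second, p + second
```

Fibonacci: after 6 iterations
`p, second` takes the values: (1, 1) → (1, 2) → (2, 3) → (3, 5) → (5, 8) → (8, 13) → (13, 21)

Answer: 13, 21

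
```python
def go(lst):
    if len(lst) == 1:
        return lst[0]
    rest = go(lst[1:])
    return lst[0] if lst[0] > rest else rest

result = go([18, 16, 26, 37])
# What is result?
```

Recursive max over [18, 16, 26, 37] = 37

Answer: 37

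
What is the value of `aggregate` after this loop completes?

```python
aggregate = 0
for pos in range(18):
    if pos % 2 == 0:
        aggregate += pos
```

Sum of even numbers 0 to 17
`aggregate` takes the values: 0 → 2 → 6 → 12 → 20 → 30 → 42 → 56 → 72

Answer: 72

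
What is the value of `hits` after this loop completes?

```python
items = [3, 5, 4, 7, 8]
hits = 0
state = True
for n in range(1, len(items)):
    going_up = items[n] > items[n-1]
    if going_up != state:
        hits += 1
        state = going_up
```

Count direction changes in [3, 5, 4, 7, 8]
`hits` takes the values: 0 → 1 → 2

Answer: 2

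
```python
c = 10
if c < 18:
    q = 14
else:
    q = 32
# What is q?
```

Trace:
`c = 10` → c = 10
`if c < 18: ...` → c < 18 is True → q = 14
So q = 14

Answer: 14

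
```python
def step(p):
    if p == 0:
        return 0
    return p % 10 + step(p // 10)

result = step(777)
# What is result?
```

Sum of digits of 777: 7 + 7 + 7 = 21

Answer: 21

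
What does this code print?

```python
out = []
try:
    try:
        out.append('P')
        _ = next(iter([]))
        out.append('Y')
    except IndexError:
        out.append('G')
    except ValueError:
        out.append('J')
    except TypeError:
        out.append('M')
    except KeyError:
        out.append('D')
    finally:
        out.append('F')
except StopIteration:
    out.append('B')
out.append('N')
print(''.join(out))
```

Execution trace: 'P' (try body) → 'F' (finally) → 'B' (outer except StopIteration) → 'N' (after the try/except). Output: PFBN

Answer: PFBN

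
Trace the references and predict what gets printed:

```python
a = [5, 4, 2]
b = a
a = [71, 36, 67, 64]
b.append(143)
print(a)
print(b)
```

Key concept: rebinding vs mutation: a is rebound to a new list, b still points at the original.
Step by step:
`a = [5, 4, 2]` → a = [5, 4, 2]
`b = a` → b = [5, 4, 2] (same object as a)
`a = [71, 36, 67, 64]` → a = [71, 36, 67, 64]
`b.append(143)` → b = [5, 4, 2, 143]
`print(a)` → prints [71, 36, 67, 64]
`print(b)` → prints [5, 4, 2, 143]

Answer:
[71, 36, 67, 64]
[5, 4, 2, 143]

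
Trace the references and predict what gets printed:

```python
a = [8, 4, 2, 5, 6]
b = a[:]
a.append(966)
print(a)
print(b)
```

Key concept: slice [:] creates copy.
Step by step:
`a = [8, 4, 2, 5, 6]` → a = [8, 4, 2, 5, 6]
`b = a[:]` → b = [8, 4, 2, 5, 6]
`a.append(966)` → a = [8, 4, 2, 5, 6, 966]
`print(a)` → prints [8, 4, 2, 5, 6, 966]
`print(b)` → prints [8, 4, 2, 5, 6]

Answer:
[8, 4, 2, 5, 6, 966]
[8, 4, 2, 5, 6]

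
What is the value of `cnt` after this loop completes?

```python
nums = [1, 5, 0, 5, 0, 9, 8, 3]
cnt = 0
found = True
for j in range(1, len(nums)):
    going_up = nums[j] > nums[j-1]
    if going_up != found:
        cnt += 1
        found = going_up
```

Count direction changes in [1, 5, 0, 5, 0, 9, 8, 3]
`cnt` takes the values: 0 → 1 → 2 → 3 → 4 → 5

Answer: 5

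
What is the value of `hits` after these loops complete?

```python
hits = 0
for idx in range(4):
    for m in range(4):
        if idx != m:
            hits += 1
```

4² - 4 (exclude diagonal)
`hits` takes the values: 0 → 1 → 2 → 3 → 4 → 5 → 6 → 7 → 8 → 9 → 10 → 11 → 12

Answer: 12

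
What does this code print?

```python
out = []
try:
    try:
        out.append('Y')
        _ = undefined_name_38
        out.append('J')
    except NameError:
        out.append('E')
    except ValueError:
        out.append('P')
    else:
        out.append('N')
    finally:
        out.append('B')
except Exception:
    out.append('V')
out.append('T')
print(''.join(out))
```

Execution trace: 'Y' (inner try body) → 'E' (inner except NameError) → 'B' (inner finally) → 'T' (after the try/except). Output: YEBT

Answer: YEBT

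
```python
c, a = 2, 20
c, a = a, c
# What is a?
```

Trace:
`c, a = 2, 20` → c = 2; a = 20
`c, a = a, c` → c = 20; a = 2
So a = 2

Answer: 2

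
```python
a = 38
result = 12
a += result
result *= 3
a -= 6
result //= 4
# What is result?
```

Trace:
`a = 38` → a = 38
`result = 12` → result = 12
`a += result` → a = 50
`result *= 3` → result = 36
`a -= 6` → a = 44
`result //= 4` → result = 9
So result = 9

Answer: 9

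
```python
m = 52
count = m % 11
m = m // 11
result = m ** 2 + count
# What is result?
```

Trace:
`m = 52` → m = 52
`count = m % 11` → count = 8
`m = m // 11` → m = 4
`result = m ** 2 + count` → result = 24
So result = 24

Answer: 24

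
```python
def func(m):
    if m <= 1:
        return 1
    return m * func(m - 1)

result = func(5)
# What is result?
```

func(5) = 5 * 4 * 3 * 2 * 1 = 120

Answer: 120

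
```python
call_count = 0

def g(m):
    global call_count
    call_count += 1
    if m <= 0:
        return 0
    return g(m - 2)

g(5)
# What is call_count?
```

Linear recursion stepping by 2: 4 calls from m=5 down to ≤0.

Answer: 4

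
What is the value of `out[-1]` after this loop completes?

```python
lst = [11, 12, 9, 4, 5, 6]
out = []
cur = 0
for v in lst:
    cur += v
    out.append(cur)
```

Cumulative sum ends at 47
`out` takes the values: [] → [11] → [11, 23] → [11, 23, 32] → [11, 23, 32, 36] → [11, 23, 32, 36, 41] → [11, 23, 32, 36, 41, 47]
So `out[-1]` = 47

Answer: 47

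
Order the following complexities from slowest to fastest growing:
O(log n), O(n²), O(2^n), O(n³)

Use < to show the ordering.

Ordered by growth rate: O(log n) < O(n²) < O(n³) < O(2^n)

Answer: O(log n) < O(n²) < O(n³) < O(2^n)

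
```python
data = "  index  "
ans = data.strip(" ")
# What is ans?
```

Trace:
`data = "  index  "` → data = '  index  '
`ans = data.strip(" ")` → ans = 'index'
So ans = 'index'

Answer: 'index'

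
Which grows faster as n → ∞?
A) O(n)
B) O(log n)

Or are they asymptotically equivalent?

O(n) vs O(log n): Higher order terms dominate.

Answer: A) O(n) grows faster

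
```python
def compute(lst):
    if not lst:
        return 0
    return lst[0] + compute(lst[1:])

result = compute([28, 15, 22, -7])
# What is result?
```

28 + 15 + 22 + (-7) + 0 = 58

Answer: 58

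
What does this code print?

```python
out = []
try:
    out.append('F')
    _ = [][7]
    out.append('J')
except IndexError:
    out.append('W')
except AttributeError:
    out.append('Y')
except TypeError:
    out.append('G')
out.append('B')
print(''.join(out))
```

Execution trace: 'F' (try body) → 'W' (except IndexError) → 'B' (after the try/except). Output: FWB

Answer: FWB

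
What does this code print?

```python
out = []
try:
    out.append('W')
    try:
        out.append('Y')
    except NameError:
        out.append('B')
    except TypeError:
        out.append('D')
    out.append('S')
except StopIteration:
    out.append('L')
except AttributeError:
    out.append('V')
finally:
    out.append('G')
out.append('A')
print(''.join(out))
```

Execution trace: 'W' (try body) → 'Y' (inner try body, no exception) → 'S' (try body, no exception) → 'G' (finally) → 'A' (after the try/except). Output: WYSGA

Answer: WYSGA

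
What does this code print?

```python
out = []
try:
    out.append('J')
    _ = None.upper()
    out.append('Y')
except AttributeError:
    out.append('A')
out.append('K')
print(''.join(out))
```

Execution trace: 'J' (try body) → 'A' (except AttributeError) → 'K' (after the try/except). Output: JAK

Answer: JAK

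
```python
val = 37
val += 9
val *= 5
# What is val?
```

Trace:
`val = 37` → val = 37
`val += 9` → val = 46
`val *= 5` → val = 230
So val = 230

Answer: 230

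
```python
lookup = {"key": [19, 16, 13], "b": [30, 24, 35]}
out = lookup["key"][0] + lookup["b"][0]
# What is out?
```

Trace:
`lookup = {"key": [19, 16, 13], "b": [30, 24, 35]}` → lookup = {'key': [19, 16, 13], 'b': [30, 24, 35]}
`out = lookup["key"][0] + lookup["b"][0]` → out = 49
So out = 49

Answer: 49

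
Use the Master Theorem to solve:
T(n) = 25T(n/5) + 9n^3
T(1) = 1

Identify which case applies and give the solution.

a=25, b=5, f(n)=9n^3. log_5(25) = 2. Since c=3 > 2 and the regularity condition holds (25(n/5)^3 = (25/5^3)n^3 with 25/5^3 < 1), Case 3 applies: T(n) = Θ(f(n)) = O(n^3).

Answer: O(n^3) - Case 3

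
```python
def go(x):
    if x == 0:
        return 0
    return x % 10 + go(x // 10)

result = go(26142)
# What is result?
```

Sum of digits of 26142: 2 + 4 + 1 + 6 + 2 = 15

Answer: 15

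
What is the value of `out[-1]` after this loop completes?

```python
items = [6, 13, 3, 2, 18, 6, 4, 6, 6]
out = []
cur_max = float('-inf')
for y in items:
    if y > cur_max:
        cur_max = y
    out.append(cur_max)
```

Running max ends at 18
`out` takes the values: [] → [6] → [6, 13] → [6, 13, 13] → [6, 13, 13, 13] → [6, 13, 13, 13, 18] → [6, 13, 13, 13, 18, 18] → [6, 13, 13, 13, 18, 18, 18] → [6, 13, 13, 13, 18, 18, 18, 18] → [6, 13, 13, 13, 18, 18, 18, 18, 18]
So `out[-1]` = 18

Answer: 18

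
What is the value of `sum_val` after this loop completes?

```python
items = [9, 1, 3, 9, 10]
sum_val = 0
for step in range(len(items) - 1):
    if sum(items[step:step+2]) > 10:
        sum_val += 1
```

Count windows with sum > 10
`sum_val` takes the values: 0 → 1 → 2

Answer: 2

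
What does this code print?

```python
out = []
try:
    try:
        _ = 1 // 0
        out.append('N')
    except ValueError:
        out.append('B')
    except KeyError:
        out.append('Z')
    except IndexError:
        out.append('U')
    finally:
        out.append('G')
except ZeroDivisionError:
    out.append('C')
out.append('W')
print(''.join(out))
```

Execution trace: 'G' (finally) → 'C' (outer except ZeroDivisionError) → 'W' (after the try/except). Output: GCW

Answer: GCW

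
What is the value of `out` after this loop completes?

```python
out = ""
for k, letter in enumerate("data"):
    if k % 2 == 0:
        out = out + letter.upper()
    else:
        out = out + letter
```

Uppercase even positions in 'data'
`out` takes the values: "" → "D" → "Da" → "DaT" → "DaTa"

Answer: "DaTa"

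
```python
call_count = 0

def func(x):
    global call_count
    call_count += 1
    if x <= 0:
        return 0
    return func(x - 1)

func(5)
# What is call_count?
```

Linear recursion stepping by 1: 6 calls from x=5 down to ≤0.

Answer: 6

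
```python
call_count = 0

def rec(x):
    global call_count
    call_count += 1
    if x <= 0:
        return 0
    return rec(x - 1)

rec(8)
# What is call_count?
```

Linear recursion stepping by 1: 9 calls from x=8 down to ≤0.

Answer: 9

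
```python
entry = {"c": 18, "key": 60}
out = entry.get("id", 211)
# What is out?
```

Trace:
`entry = {"c": 18, "key": 60}` → entry = {'c': 18, 'key': 60}
`out = entry.get("id", 211)` → out = 211
So out = 211

Answer: 211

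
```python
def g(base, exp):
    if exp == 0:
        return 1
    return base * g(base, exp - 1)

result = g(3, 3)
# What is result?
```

g(3, 3) = 3 * 3 * 3 = 27

Answer: 27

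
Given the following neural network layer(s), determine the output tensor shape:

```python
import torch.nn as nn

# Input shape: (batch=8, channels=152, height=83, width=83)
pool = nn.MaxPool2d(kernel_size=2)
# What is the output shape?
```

Input: (8, 152, 83, 83) -> Output: (8, 152, 41, 41)

Answer: (8, 152, 41, 41)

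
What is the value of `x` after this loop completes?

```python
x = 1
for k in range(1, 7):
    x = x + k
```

Start at 1, add 1 through 6
`x` takes the values: 1 → 2 → 4 → 7 → 11 → 16 → 22

Answer: 22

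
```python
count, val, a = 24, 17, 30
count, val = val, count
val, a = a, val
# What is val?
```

Trace:
`count, val, a = 24, 17, 30` → count = 24; val = 17; a = 30
`count, val = val, count` → count = 17; val = 24
`val, a = a, val` → val = 30; a = 24
So val = 30

Answer: 30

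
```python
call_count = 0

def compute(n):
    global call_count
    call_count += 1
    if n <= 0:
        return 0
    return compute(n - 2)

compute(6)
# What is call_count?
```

Linear recursion stepping by 2: 4 calls from n=6 down to ≤0.

Answer: 4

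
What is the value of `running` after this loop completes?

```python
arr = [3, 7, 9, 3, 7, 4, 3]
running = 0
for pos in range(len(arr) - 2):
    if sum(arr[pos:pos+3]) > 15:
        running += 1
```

Count windows with sum > 15
`running` takes the values: 0 → 1 → 2 → 3

Answer: 3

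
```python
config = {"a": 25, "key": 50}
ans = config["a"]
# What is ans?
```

Trace:
`config = {"a": 25, "key": 50}` → config = {'a': 25, 'key': 50}
`ans = config["a"]` → ans = 25
So ans = 25

Answer: 25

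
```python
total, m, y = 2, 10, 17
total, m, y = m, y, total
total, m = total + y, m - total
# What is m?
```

Trace:
`total, m, y = 2, 10, 17` → total = 2; m = 10; y = 17
`total, m, y = m, y, total` → total = 10; m = 17; y = 2
`total, m = total + y, m - total` → total = 12; m = 7
So m = 7

Answer: 7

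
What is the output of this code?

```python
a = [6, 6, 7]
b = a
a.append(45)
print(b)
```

Key concept: basic list aliasing.
Step by step:
`a = [6, 6, 7]` → a = [6, 6, 7]
`b = a` → b = [6, 6, 7] (same object as a)
`a.append(45)` → a = [6, 6, 7, 45] (same object as b); b = [6, 6, 7, 45] (same object as a)
`print(b)` → prints [6, 6, 7, 45]

Answer: [6, 6, 7, 45]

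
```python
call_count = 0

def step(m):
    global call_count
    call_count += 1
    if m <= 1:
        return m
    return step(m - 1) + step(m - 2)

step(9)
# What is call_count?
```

Calls(m) = 1 + Calls(m-1) + Calls(m-2); Calls(0)=Calls(1)=1. For m=9 this gives 109.

Answer: 109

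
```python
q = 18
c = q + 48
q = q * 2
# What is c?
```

Trace:
`q = 18` → q = 18
`c = q + 48` → c = 66
`q = q * 2` → q = 36
So c = 66

Answer: 66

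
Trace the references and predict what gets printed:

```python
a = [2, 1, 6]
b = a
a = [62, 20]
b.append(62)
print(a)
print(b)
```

Key concept: rebinding vs mutation: a is rebound to a new list, b still points at the original.
Step by step:
`a = [2, 1, 6]` → a = [2, 1, 6]
`b = a` → b = [2, 1, 6] (same object as a)
`a = [62, 20]` → a = [62, 20]
`b.append(62)` → b = [2, 1, 6, 62]
`print(a)` → prints [62, 20]
`print(b)` → prints [2, 1, 6, 62]

Answer:
[62, 20]
[2, 1, 6, 62]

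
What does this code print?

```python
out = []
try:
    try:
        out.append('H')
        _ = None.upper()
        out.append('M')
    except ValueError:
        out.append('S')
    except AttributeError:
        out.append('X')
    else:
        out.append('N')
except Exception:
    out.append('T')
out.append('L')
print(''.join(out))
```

Execution trace: 'H' (inner try body) → 'X' (inner except AttributeError) → 'L' (after the try/except). Output: HXL

Answer: HXL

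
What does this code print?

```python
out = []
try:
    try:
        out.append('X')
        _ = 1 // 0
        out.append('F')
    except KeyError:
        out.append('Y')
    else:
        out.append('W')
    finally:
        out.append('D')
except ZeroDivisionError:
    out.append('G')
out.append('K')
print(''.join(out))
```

Execution trace: 'X' (try body) → 'D' (finally) → 'G' (outer except ZeroDivisionError) → 'K' (after the try/except). Output: XDGK

Answer: XDGK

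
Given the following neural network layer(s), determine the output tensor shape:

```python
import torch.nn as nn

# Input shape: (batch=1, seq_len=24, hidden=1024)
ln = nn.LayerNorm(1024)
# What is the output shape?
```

Input: (1, 24, 1024) -> Output: (1, 24, 1024)

Answer: (1, 24, 1024)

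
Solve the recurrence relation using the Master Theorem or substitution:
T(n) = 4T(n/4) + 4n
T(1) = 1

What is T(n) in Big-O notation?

By Master Theorem: a=4, b=4, f(n)=4n. Since log_4(4) = 1 and f(n) = Θ(n^1), Case 2 applies. T(n) = O(n log n).

Answer: O(n log n)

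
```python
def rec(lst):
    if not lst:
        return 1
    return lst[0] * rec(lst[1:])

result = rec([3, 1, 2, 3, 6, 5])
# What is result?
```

Product over [3, 1, 2, 3, 6, 5] = 3 * 1 * 2 * 3 * 6 * 5 = 540

Answer: 540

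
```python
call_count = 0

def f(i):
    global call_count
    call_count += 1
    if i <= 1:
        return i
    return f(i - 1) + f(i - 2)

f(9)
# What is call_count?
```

Calls(i) = 1 + Calls(i-1) + Calls(i-2); Calls(0)=Calls(1)=1. For i=9 this gives 109.

Answer: 109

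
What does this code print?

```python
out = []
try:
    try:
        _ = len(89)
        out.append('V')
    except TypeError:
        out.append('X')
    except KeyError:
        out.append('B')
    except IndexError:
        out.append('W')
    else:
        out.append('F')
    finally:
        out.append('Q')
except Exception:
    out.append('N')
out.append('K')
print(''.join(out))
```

Execution trace: 'X' (inner except TypeError) → 'Q' (inner finally) → 'K' (after the try/except). Output: XQK

Answer: XQK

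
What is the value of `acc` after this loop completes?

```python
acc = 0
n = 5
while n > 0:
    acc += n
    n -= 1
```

Sum 5 down to 1
`acc` takes the values: 0 → 5 → 9 → 12 → 14 → 15

Answer: 15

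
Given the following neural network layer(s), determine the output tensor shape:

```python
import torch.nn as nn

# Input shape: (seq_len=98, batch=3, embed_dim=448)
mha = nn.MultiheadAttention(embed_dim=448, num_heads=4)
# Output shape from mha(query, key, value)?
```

Input: (98, 3, 448) -> Output: (98, 3, 448)

Answer: (98, 3, 448)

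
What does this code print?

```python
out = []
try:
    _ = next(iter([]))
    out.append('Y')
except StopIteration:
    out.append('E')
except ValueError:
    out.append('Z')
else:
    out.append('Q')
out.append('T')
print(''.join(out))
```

Execution trace: 'E' (except StopIteration) → 'T' (after the try/except). Output: ET

Answer: ET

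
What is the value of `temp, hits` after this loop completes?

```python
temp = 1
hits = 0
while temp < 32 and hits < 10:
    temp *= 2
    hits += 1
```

Double until >= 32 or 10 iterations
`temp, hits` takes the values: (1, 0) → (2, 0) → (2, 1) → (4, 1) → (4, 2) → (8, 2) → (8, 3) → (16, 3) → (16, 4) → (32, 4) → (32, 5)

Answer: 32, 5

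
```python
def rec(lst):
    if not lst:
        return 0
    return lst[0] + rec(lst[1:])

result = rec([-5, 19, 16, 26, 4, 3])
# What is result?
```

(-5) + 19 + 16 + 26 + 4 + 3 + 0 = 63

Answer: 63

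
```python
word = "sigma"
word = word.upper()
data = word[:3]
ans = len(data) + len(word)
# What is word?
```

Trace:
`word = "sigma"` → word = 'sigma'
`word = word.upper()` → word = 'SIGMA'
`data = word[:3]` → data = 'SIG'
`ans = len(data) + len(word)` → ans = 8
So word = 'SIGMA'

Answer: 'SIGMA'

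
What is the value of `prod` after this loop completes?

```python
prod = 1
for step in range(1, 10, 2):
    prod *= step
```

Product of 1, 3, 5, ... up to 9
`prod` takes the values: 1 → 3 → 15 → 105 → 945

Answer: 945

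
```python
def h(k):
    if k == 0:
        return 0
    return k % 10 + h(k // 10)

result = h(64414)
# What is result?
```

Sum of digits of 64414: 4 + 1 + 4 + 4 + 6 = 19

Answer: 19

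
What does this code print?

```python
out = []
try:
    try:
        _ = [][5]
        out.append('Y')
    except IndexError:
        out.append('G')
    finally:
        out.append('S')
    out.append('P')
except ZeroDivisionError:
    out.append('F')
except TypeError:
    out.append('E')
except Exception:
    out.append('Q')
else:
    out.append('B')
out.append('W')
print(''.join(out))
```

Execution trace: 'G' (inner except IndexError) → 'S' (inner finally) → 'P' (try body, no exception) → 'B' (else) → 'W' (after the try/except). Output: GSPBW

Answer: GSPBW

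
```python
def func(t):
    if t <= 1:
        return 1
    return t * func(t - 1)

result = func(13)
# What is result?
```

func(13) = 13 * 12 * 11 * 10 * 9 * 8 * 7 * 6 * 5 * 4 * 3 * 2 * 1 = 6227020800

Answer: 6227020800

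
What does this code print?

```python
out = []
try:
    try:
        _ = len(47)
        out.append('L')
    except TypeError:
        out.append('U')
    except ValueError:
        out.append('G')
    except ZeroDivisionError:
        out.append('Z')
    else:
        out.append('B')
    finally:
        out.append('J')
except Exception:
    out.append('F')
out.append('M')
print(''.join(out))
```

Execution trace: 'U' (inner except TypeError) → 'J' (inner finally) → 'M' (after the try/except). Output: UJM

Answer: UJM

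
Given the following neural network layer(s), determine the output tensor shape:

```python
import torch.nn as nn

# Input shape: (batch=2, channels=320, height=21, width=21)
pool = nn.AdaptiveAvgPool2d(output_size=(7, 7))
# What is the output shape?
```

Input: (2, 320, 21, 21) -> Output: (2, 320, 7, 7)

Answer: (2, 320, 7, 7)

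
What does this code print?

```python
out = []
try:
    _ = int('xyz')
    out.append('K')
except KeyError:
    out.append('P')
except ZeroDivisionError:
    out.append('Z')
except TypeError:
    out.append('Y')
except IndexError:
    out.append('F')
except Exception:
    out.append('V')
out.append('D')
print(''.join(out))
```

Execution trace: 'V' (except Exception) → 'D' (after the try/except). Output: VD

Answer: VD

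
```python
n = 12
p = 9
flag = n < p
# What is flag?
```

Trace:
`n = 12` → n = 12
`p = 9` → p = 9
`flag = n < p` → flag = False
So flag = False

Answer: False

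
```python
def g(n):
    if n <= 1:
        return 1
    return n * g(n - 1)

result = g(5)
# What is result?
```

g(5) = 5 * 4 * 3 * 2 * 1 = 120

Answer: 120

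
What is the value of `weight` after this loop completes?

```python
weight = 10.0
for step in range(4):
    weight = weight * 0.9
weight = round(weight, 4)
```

Exponential decay: 10.0 * 0.9^4
`weight` takes the values: 10.0 → 9.0 → 8.1 → 7.29 → 6.561

Answer: 6.561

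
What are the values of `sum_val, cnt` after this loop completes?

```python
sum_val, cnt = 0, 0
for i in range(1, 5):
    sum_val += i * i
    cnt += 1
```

Sum of squares and count
`sum_val, cnt` takes the values: (0, 0) → (1, 0) → (1, 1) → (5, 1) → (5, 2) → (14, 2) → (14, 3) → (30, 3) → (30, 4)

Answer: 30, 4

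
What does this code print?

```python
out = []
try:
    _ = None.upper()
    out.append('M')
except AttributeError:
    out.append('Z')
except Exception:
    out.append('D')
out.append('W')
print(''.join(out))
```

Execution trace: 'Z' (except AttributeError) → 'W' (after the try/except). Output: ZW

Answer: ZW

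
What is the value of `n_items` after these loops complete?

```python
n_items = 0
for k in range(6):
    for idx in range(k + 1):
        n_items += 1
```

Triangle: 1 + 2 + ... + 6
`n_items` takes the values: 0 → 1 → 2 → 3 → 4 → 5 → 6 → 7 → 8 → 9 → 10 → 11 → 12 → 13 → 14 → 15 → 16 → 17 → 18 → 19 → 20 → 21

Answer: 21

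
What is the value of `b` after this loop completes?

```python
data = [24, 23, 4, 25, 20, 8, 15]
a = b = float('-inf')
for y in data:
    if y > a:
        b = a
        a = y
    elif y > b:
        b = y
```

Second largest (with repeats) in [24, 23, 4, 25, 20, 8, 15]
`b` takes the values: -inf → 23 → 24

Answer: 24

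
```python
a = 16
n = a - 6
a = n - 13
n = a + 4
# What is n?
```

Trace:
`a = 16` → a = 16
`n = a - 6` → n = 10
`a = n - 13` → a = -3
`n = a + 4` → n = 1
So n = 1

Answer: 1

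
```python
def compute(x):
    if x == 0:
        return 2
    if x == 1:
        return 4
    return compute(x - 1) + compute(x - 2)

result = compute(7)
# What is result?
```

Build up from base cases: compute(0)=2, compute(1)=4, compute(2)=6, compute(3)=10, compute(4)=16, compute(5)=26, compute(6)=42, ..., compute(7)=68

Answer: 68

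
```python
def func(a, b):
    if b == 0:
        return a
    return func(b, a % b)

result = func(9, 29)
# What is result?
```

func(9, 29) -> func(29, 9) -> func(9, 2) -> func(2, 1) -> func(1, 0) -> 1

Answer: 1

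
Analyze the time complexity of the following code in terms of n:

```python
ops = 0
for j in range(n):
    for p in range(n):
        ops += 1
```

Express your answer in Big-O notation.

Each loop level contributes: n × n. Multiplying the contributions gives O(n^2).

Answer: O(n^2)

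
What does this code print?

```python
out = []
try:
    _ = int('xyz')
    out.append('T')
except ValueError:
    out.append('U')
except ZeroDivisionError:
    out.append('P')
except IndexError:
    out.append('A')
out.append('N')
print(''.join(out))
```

Execution trace: 'U' (except ValueError) → 'N' (after the try/except). Output: UN

Answer: UN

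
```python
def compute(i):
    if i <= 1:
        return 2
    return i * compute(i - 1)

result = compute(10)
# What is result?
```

compute(10) = 10 * 9 * 8 * 7 * 6 * 5 * 4 * 3 * 2 * 2 = 7257600

Answer: 7257600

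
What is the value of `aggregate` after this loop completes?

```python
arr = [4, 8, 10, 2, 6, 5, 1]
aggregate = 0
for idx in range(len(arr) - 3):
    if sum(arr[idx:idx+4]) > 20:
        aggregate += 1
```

Count windows with sum > 20
`aggregate` takes the values: 0 → 1 → 2 → 3

Answer: 3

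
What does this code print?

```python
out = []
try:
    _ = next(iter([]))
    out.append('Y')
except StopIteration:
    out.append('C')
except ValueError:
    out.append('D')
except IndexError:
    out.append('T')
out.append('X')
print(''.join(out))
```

Execution trace: 'C' (except StopIteration) → 'X' (after the try/except). Output: CX

Answer: CX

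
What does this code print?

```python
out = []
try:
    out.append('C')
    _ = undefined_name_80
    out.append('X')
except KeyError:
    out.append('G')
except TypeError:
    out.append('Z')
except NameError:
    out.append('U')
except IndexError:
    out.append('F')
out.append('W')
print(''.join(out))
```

Execution trace: 'C' (try body) → 'U' (except NameError) → 'W' (after the try/except). Output: CUW

Answer: CUW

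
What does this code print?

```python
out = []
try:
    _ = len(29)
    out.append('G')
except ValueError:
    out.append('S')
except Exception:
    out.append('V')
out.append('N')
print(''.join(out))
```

Execution trace: 'V' (except Exception) → 'N' (after the try/except). Output: VN

Answer: VN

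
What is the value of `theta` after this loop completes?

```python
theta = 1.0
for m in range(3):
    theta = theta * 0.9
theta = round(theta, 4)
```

Exponential decay: 1.0 * 0.9^3
`theta` takes the values: 1.0 → 0.9 → 0.81 → 0.729

Answer: 0.729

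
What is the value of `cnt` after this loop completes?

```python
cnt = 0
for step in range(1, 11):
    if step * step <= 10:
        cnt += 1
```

Count numbers where step² ≤ 10
`cnt` takes the values: 0 → 1 → 2 → 3

Answer: 3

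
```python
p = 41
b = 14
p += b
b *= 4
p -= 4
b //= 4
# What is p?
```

Trace:
`p = 41` → p = 41
`b = 14` → b = 14
`p += b` → p = 55
`b *= 4` → b = 56
`p -= 4` → p = 51
`b //= 4` → b = 14
So p = 51

Answer: 51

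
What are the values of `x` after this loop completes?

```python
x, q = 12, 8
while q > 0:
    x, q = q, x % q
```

GCD of 12 and 8
`x` takes the values: 12 → 8 → 4

Answer: 4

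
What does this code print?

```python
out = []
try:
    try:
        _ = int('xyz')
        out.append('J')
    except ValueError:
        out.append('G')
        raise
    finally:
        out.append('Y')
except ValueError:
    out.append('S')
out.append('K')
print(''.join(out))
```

Execution trace: 'G' (inner except ValueError) → 'Y' (inner finally) → 'S' (outer except ValueError) → 'K' (after the try/except). Output: GYSK

Answer: GYSK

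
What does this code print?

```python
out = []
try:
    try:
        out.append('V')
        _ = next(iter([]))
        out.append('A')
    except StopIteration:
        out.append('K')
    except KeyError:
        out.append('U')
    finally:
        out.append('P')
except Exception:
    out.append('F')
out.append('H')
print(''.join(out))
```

Execution trace: 'V' (inner try body) → 'K' (inner except StopIteration) → 'P' (inner finally) → 'H' (after the try/except). Output: VKPH

Answer: VKPH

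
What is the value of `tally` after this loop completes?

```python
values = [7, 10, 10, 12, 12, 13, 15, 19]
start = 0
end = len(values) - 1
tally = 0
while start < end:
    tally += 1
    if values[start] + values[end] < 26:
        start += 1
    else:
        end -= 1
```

Steps to find pair summing to 26
`tally` takes the values: 0 → 1 → 2 → 3 → 4 → 5 → 6 → 7

Answer: 7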